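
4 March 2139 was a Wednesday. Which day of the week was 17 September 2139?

March 2139: 31 − 4 = 27 days remain.
Then April (30), May (31), June (30), July (31), August (31): 30 + 31 + 30 + 31 + 31 = 153 days.
September 1–17, 2139: 17 days.
Total: 27 + 153 + 17 = 197 days.
197 mod 7 = 1, so 1 day after Wednesday is Thursday.

Thursday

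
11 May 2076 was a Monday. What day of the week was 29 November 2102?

Wednesday

Day-of-year of May 11, 2076: 132.
Day-of-year of November 29, 2102: 333.
2076 has 366 days, so 366 − 132 = 234 days remain in 2076.
Full years 2077–2101: 20 common + 5 leap = 20×365 + 5×366 = 9130 days.
Total: 234 + 9130 + 333 = 9697 days.
9697 mod 7 = 2, so 2 days after Monday is Wednesday.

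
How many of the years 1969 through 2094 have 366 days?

Years divisible by 4: 1972, 1976, …, 2092 — 31 in all.
2000 is divisible by 400, so still leap.
No century exceptions apply. Count: 31.

31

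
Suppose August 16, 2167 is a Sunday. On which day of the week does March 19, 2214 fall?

Saturday

Day-of-year of August 16, 2167: 228.
Day-of-year of March 19, 2214: 78.
2167 has 365 days, so 365 − 228 = 137 days remain in 2167.
Full years 2168–2213: 35 common + 11 leap = 35×365 + 11×366 = 16801 days.
Total: 137 + 16801 + 78 = 17016 days.
17016 mod 7 = 6, so 6 days after Sunday is Saturday.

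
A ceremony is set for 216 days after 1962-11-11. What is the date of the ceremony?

1963-06-15

Count 216 days after November 11, 1962:
November 1962: 30 − 11 = 19 days remain.
Then December (31), January (31), February 1963 (28), March (31), April (30), May (31): 31 + 31 + 28 + 31 + 30 + 31 = 182 days.
June 1–15, 1963: 15 days.
Total: 19 + 182 + 15 = 216 days.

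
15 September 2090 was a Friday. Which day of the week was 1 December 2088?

Count forward from the earlier date (December 1, 2088) to the later (September 15, 2090):
Day-of-year of December 1, 2088: 336.
Day-of-year of September 15, 2090: 258.
2088 has 366 days, so 366 − 336 = 30 days remain in 2088.
Full years: 2089: 365. Sum = 365.
Total: 30 + 365 + 258 = 653 days.
653 mod 7 = 2, so 2 days before Friday is Wednesday.

Wednesday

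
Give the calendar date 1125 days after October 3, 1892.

November 2, 1895

Count 1125 days after October 3, 1892:
October 3, 1892 → October 3, 1893: 365 days.
October 3, 1893 → October 3, 1894: 365 days.
October 3, 1894 → October 3, 1895: 365 days.
October 1895: 31 − 3 = 28 days remain.
November 1–2, 1895: 2 days.
Residual: 30 days.
Total: 1125 days.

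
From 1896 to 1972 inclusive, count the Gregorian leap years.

19

Years divisible by 4: 1896, 1900, …, 1972 — 20 in all.
Of these, 1900 is divisible by 100 but not 400, so not leap.
Leap years: 20 − 1 = 19.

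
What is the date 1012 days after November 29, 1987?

September 6, 1990

Count 1012 days after November 29, 1987:
Day-of-year of November 29, 1987: 333.
Day-of-year of September 6, 1990: 249.
1987 has 365 days, so 365 − 333 = 32 days remain in 1987.
Full years: 1988: 366; 1989: 365. Sum = 731.
Total: 32 + 731 + 249 = 1012 days.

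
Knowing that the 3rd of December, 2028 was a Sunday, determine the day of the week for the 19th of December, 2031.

Friday

Day-of-year of December 3, 2028: 338.
Day-of-year of December 19, 2031: 353.
2028 has 366 days, so 366 − 338 = 28 days remain in 2028.
Full years: 2029: 365; 2030: 365. Sum = 730.
Total: 28 + 730 + 353 = 1111 days.
1111 mod 7 = 5, so 5 days after Sunday is Friday.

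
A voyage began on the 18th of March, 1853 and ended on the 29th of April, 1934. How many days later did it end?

Day-of-year of March 18, 1853: 77.
Day-of-year of April 29, 1934: 119.
1853 has 365 days, so 365 − 77 = 288 days remain in 1853.
Full years 1854–1933: 61 common + 19 leap = 61×365 + 19×366 = 29219 days.
Total: 288 + 29219 + 119 = 29626 days.

29626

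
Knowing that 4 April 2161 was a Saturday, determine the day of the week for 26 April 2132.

Saturday

Count forward from the earlier date (April 26, 2132) to the later (April 4, 2161):
Day-of-year of April 26, 2132: 117.
Day-of-year of April 4, 2161: 94.
2132 has 366 days, so 366 − 117 = 249 days remain in 2132.
Full years 2133–2160: 21 common + 7 leap = 21×365 + 7×366 = 10227 days.
Total: 249 + 10227 + 94 = 10570 days.
10570 is a multiple of 7, so 26 April 2132 falls on the same weekday: Saturday.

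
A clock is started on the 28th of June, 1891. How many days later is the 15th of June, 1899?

From June 28, 1891 to June 28, 1898: 7 years, of which 2 contain a Feb 29 — 5×365 + 2×366 = 2557 days.
June 1898: 30 − 28 = 2 days remain.
Then 11 full months totalling 335 days.
June 1–15, 1899: 15 days.
Residual: 352 days.
Total: 2909 days.

2909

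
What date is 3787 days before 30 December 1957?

18 August 1947

Count 3787 days before December 30, 1957:
Day-of-year of August 18, 1947: 230.
Day-of-year of December 30, 1957: 364.
1947 has 365 days, so 365 − 230 = 135 days remain in 1947.
Full years 1948–1956: 6 common + 3 leap = 6×365 + 3×366 = 3288 days.
Total: 135 + 3288 + 364 = 3787 days.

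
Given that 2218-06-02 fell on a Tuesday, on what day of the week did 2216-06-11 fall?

Tuesday

Count forward from the earlier date (June 11, 2216) to the later (June 2, 2218):
Day-of-year of June 11, 2216: 163.
Day-of-year of June 2, 2218: 153.
2216 has 366 days, so 366 − 163 = 203 days remain in 2216.
Full years: 2217: 365. Sum = 365.
Total: 203 + 365 + 153 = 721 days.
721 is a multiple of 7, so 2216-06-11 falls on the same weekday: Tuesday.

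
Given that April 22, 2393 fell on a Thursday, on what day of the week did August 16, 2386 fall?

Saturday

Count forward from the earlier date (August 16, 2386) to the later (April 22, 2393):
August 16, 2386 → August 16, 2387: 365 days.
August 16, 2387 → August 16, 2388: 366 days (2388 is a leap year).
August 16, 2388 → August 16, 2389: 365 days.
August 16, 2389 → August 16, 2390: 365 days.
August 16, 2390 → August 16, 2391: 365 days.
August 16, 2391 → August 16, 2392: 366 days (2392 is a leap year).
August 2392: 31 − 16 = 15 days remain.
Then September (30), October (31), November (30), December (31), January (31), February 2393 (28), March (31): 30 + 31 + 30 + 31 + 31 + 28 + 31 = 212 days.
April 1–22, 2393: 22 days.
Residual: 249 days.
Total: 2441 days.
2441 mod 7 = 5, so 5 days before Thursday is Saturday.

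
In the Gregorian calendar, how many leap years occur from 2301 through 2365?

Years divisible by 4: 2304, 2308, …, 2364 — 16 in all.
No century exceptions apply. Count: 16.

16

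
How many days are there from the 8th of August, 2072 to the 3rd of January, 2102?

Day-of-year of August 8, 2072: 221.
Day-of-year of January 3, 2102: 3.
2072 has 366 days, so 366 − 221 = 145 days remain in 2072.
Full years 2073–2101: 23 common + 6 leap = 23×365 + 6×366 = 10591 days.
Total: 145 + 10591 + 3 = 10739 days.

10739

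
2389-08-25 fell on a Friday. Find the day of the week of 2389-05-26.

Friday

Count forward from the earlier date (May 26, 2389) to the later (August 25, 2389):
May 2389: 31 − 26 = 5 days remain.
Then June (30), July (31): 30 + 31 = 61 days.
August 1–25, 2389: 25 days.
Total: 5 + 61 + 25 = 91 days.
91 is a multiple of 7, so 2389-05-26 falls on the same weekday: Friday.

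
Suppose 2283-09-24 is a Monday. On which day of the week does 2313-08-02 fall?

Day-of-year of September 24, 2283: 267.
Day-of-year of August 2, 2313: 214.
2283 has 365 days, so 365 − 267 = 98 days remain in 2283.
Full years 2284–2312: 22 common + 7 leap = 22×365 + 7×366 = 10592 days.
Total: 98 + 10592 + 214 = 10904 days.
10904 mod 7 = 5, so 5 days after Monday is Saturday.

Saturday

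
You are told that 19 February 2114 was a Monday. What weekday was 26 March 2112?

Saturday

Count forward from the earlier date (March 26, 2112) to the later (February 19, 2114):
March 2112: 31 − 26 = 5 days remain.
Then 22 full months totalling 671 days.
February 1–19, 2114: 19 days (2114 is not a leap year).
Total: 5 + 671 + 19 = 695 days.
695 mod 7 = 2, so 2 days before Monday is Saturday.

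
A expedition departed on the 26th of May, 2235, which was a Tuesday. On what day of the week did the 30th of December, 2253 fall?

Friday

Day-of-year of May 26, 2235: 146.
Day-of-year of December 30, 2253: 364.
2235 has 365 days, so 365 − 146 = 219 days remain in 2235.
Full years 2236–2252: 12 common + 5 leap = 12×365 + 5×366 = 6210 days.
Total: 219 + 6210 + 364 = 6793 days.
6793 mod 7 = 3, so 3 days after Tuesday is Friday.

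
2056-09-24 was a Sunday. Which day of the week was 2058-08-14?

September 24, 2056 → September 24, 2057: 365 days.
September 2057: 30 − 24 = 6 days remain.
Then 10 full months totalling 304 days.
August 1–14, 2058: 14 days.
Residual: 324 days.
Total: 689 days.
689 mod 7 = 3, so 3 days after Sunday is Wednesday.

Wednesday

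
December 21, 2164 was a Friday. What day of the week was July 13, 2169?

Thursday

December 21, 2164 → December 21, 2165: 365 days.
December 21, 2165 → December 21, 2166: 365 days.
December 21, 2166 → December 21, 2167: 365 days.
December 21, 2167 → December 21, 2168: 366 days (2168 is a leap year).
December 2168: 31 − 21 = 10 days remain.
Then January (31), February 2169 (28), March (31), April (30), May (31), June (30): 31 + 28 + 31 + 30 + 31 + 30 = 181 days.
July 1–13, 2169: 13 days.
Residual: 204 days.
Total: 1665 days.
1665 mod 7 = 6, so 6 days after Friday is Thursday.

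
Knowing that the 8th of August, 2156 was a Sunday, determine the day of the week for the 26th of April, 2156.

Monday

Count forward from the earlier date (April 26, 2156) to the later (August 8, 2156):
April 2156: 30 − 26 = 4 days remain.
Then May (31), June (30), July (31): 31 + 30 + 31 = 92 days.
August 1–8, 2156: 8 days.
Total: 4 + 92 + 8 = 104 days.
104 mod 7 = 6, so 6 days before Sunday is Monday.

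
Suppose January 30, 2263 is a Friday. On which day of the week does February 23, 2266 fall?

Day-of-year of January 30, 2263: 30.
Day-of-year of February 23, 2266: 54.
2263 has 365 days, so 365 − 30 = 335 days remain in 2263.
Full years: 2264: 366; 2265: 365. Sum = 731.
Total: 335 + 731 + 54 = 1120 days.
1120 is a multiple of 7, so February 23, 2266 falls on the same weekday: Friday.

Friday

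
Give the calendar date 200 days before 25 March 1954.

6 September 1953

Count 200 days before March 25, 1954:
September 1953: 30 − 6 = 24 days remain.
Then October (31), November (30), December (31), January (31), February 1954 (28): 31 + 30 + 31 + 31 + 28 = 151 days.
March 1–25, 1954: 25 days.
Total: 24 + 151 + 25 = 200 days.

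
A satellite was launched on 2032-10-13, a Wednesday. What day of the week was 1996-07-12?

Count forward from the earlier date (July 12, 1996) to the later (October 13, 2032):
Day-of-year of July 12, 1996: 194.
Day-of-year of October 13, 2032: 287.
1996 has 366 days, so 366 − 194 = 172 days remain in 1996.
Full years 1997–2031: 27 common + 8 leap = 27×365 + 8×366 = 12783 days.
Total: 172 + 12783 + 287 = 13242 days.
13242 mod 7 = 5, so 5 days before Wednesday is Friday.

Friday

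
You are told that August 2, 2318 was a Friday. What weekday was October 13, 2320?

Day-of-year of August 2, 2318: 214.
Day-of-year of October 13, 2320: 287.
2318 has 365 days, so 365 − 214 = 151 days remain in 2318.
Full years: 2319: 365. Sum = 365.
Total: 151 + 365 + 287 = 803 days.
803 mod 7 = 5, so 5 days after Friday is Wednesday.

Wednesday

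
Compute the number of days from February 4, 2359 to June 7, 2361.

854

February 4, 2359 → February 4, 2360: 365 days.
February 4, 2360 → February 4, 2361: 366 days (2360 is a leap year).
February 2361: 28 − 4 = 24 days remain (2361 is not a leap year, so February has 28 days).
Then March (31), April (30), May (31): 31 + 30 + 31 = 92 days.
June 1–7, 2361: 7 days.
Residual: 123 days.
Total: 854 days.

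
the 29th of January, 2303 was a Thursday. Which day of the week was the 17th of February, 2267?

Sunday

Count forward from the earlier date (February 17, 2267) to the later (January 29, 2303):
Day-of-year of February 17, 2267: 48.
Day-of-year of January 29, 2303: 29.
2267 has 365 days, so 365 − 48 = 317 days remain in 2267.
Full years 2268–2302: 27 common + 8 leap = 27×365 + 8×366 = 12783 days.
Total: 317 + 12783 + 29 = 13129 days.
13129 mod 7 = 4, so 4 days before Thursday is Sunday.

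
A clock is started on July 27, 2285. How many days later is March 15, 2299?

Day-of-year of July 27, 2285: 208.
Day-of-year of March 15, 2299: 74.
2285 has 365 days, so 365 − 208 = 157 days remain in 2285.
Full years 2286–2298: 10 common + 3 leap = 10×365 + 3×366 = 4748 days.
Total: 157 + 4748 + 74 = 4979 days.

4979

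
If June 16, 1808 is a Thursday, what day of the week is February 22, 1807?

Sunday

Count forward from the earlier date (February 22, 1807) to the later (June 16, 1808):
February 1807: 28 − 22 = 6 days remain (1807 is not a leap year, so February has 28 days).
Then 15 full months totalling 458 days.
June 1–16, 1808: 16 days.
Total: 6 + 458 + 16 = 480 days.
480 mod 7 = 4, so 4 days before Thursday is Sunday.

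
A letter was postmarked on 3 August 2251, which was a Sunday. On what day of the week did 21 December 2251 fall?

Sunday

August 2251: 31 − 3 = 28 days remain.
Then September (30), October (31), November (30): 30 + 31 + 30 = 91 days.
December 1–21, 2251: 21 days.
Total: 28 + 91 + 21 = 140 days.
140 is a multiple of 7, so 21 December 2251 falls on the same weekday: Sunday.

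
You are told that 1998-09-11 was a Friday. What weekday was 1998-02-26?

Thursday

Count forward from the earlier date (February 26, 1998) to the later (September 11, 1998):
February 1998: 28 − 26 = 2 days remain (1998 is not a leap year, so February has 28 days).
Then March (31), April (30), May (31), June (30), July (31), August (31): 31 + 30 + 31 + 30 + 31 + 31 = 184 days.
September 1–11, 1998: 11 days.
Total: 2 + 184 + 11 = 197 days.
197 mod 7 = 1, so 1 day before Friday is Thursday.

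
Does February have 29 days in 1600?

Yes

1600 is a leap year (divisible by 400).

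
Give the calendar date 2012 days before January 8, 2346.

July 6, 2340

Count 2012 days before January 8, 2346:
July 6, 2340 → July 6, 2341: 365 days.
July 6, 2341 → July 6, 2342: 365 days.
July 6, 2342 → July 6, 2343: 365 days.
July 6, 2343 → July 6, 2344: 366 days (2344 is a leap year).
July 6, 2344 → July 6, 2345: 365 days.
July 2345: 31 − 6 = 25 days remain.
Then August (31), September (30), October (31), November (30), December (31): 31 + 30 + 31 + 30 + 31 = 153 days.
January 1–8, 2346: 8 days.
Residual: 186 days.
Total: 2012 days.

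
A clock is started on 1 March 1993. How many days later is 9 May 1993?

March 1993: 31 − 1 = 30 days remain.
Then April (30): 30 days.
May 1–9, 1993: 9 days.
Total: 30 + 30 + 9 = 69 days.

69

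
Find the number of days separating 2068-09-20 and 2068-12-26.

97

September 2068: 30 − 20 = 10 days remain.
Then October (31), November (30): 31 + 30 = 61 days.
December 1–26, 2068: 26 days.
Total: 10 + 61 + 26 = 97 days.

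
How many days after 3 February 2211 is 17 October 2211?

February 2211: 28 − 3 = 25 days remain (2211 is not a leap year, so February has 28 days).
Then March (31), April (30), May (31), June (30), July (31), August (31), September (30): 31 + 30 + 31 + 30 + 31 + 31 + 30 = 214 days.
October 1–17, 2211: 17 days.
Total: 25 + 214 + 17 = 256 days.

256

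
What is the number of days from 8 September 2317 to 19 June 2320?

1015

Day-of-year of September 8, 2317: 251.
Day-of-year of June 19, 2320: 171.
2317 has 365 days, so 365 − 251 = 114 days remain in 2317.
Full years: 2318: 365; 2319: 365. Sum = 730.
Total: 114 + 730 + 171 = 1015 days.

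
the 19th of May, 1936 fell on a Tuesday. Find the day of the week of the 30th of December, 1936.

Wednesday

May 1936: 31 − 19 = 12 days remain.
Then June (30), July (31), August (31), September (30), October (31), November (30): 30 + 31 + 31 + 30 + 31 + 30 = 183 days.
December 1–30, 1936: 30 days.
Total: 12 + 183 + 30 = 225 days.
225 mod 7 = 1, so 1 day after Tuesday is Wednesday.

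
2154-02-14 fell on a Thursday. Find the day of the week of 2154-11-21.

February 2154: 28 − 14 = 14 days remain (2154 is not a leap year, so February has 28 days).
Then March (31), April (30), May (31), June (30), July (31), August (31), September (30), October (31): 31 + 30 + 31 + 30 + 31 + 31 + 30 + 31 = 245 days.
November 1–21, 2154: 21 days.
Total: 14 + 245 + 21 = 280 days.
280 is a multiple of 7, so 2154-11-21 falls on the same weekday: Thursday.

Thursday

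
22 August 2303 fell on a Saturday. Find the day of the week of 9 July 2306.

Monday

August 22, 2303 → August 22, 2304: 366 days (2304 is a leap year).
August 22, 2304 → August 22, 2305: 365 days.
August 2305: 31 − 22 = 9 days remain.
Then 10 full months totalling 303 days.
July 1–9, 2306: 9 days.
Residual: 321 days.
Total: 1052 days.
1052 mod 7 = 2, so 2 days after Saturday is Monday.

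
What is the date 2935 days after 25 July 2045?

7 August 2053

Count 2935 days after July 25, 2045:
Day-of-year of July 25, 2045: 206.
Day-of-year of August 7, 2053: 219.
2045 has 365 days, so 365 − 206 = 159 days remain in 2045.
Full years 2046–2052: 5 common + 2 leap = 5×365 + 2×366 = 2557 days.
Total: 159 + 2557 + 219 = 2935 days.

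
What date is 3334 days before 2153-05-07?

2144-03-21

Count 3334 days before May 7, 2153:
From March 21, 2144 to March 21, 2153: 9 years, of which 2 contain a Feb 29 — 7×365 + 2×366 = 3287 days.
March 2153: 31 − 21 = 10 days remain.
Then April (30): 30 days.
May 1–7, 2153: 7 days.
Residual: 47 days.
Total: 3334 days.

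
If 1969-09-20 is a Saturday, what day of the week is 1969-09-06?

Count forward from the earlier date (September 6, 1969) to the later (September 20, 1969):
Within September 1969: 20 − 6 = 14 days.
14 is a multiple of 7, so 1969-09-06 falls on the same weekday: Saturday.

Saturday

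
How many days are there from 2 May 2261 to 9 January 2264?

Day-of-year of May 2, 2261: 122.
Day-of-year of January 9, 2264: 9.
2261 has 365 days, so 365 − 122 = 243 days remain in 2261.
Full years: 2262: 365; 2263: 365. Sum = 730.
Total: 243 + 730 + 9 = 982 days.

982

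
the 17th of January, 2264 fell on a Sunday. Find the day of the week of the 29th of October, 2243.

Sunday

Count forward from the earlier date (October 29, 2243) to the later (January 17, 2264):
From October 29, 2243 to October 29, 2263: 20 years, of which 5 contain a Feb 29 — 15×365 + 5×366 = 7305 days.
October 2263: 31 − 29 = 2 days remain.
Then November (30), December (31): 30 + 31 = 61 days.
January 1–17, 2264: 17 days.
Residual: 80 days.
Total: 7385 days.
7385 is a multiple of 7, so the 29th of October, 2243 falls on the same weekday: Sunday.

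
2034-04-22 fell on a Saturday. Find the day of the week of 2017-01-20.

Count forward from the earlier date (January 20, 2017) to the later (April 22, 2034):
From January 20, 2017 to January 20, 2034: 17 years, of which 4 contain a Feb 29 — 13×365 + 4×366 = 6209 days.
January 2034: 31 − 20 = 11 days remain.
Then February 2034 (28), March (31): 28 + 31 = 59 days.
April 1–22, 2034: 22 days.
Residual: 92 days.
Total: 6301 days.
6301 mod 7 = 1, so 1 day before Saturday is Friday.

Friday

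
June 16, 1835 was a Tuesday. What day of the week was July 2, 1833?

Count forward from the earlier date (July 2, 1833) to the later (June 16, 1835):
July 2, 1833 → July 2, 1834: 365 days.
July 1834: 31 − 2 = 29 days remain.
Then 10 full months totalling 304 days.
June 1–16, 1835: 16 days.
Residual: 349 days.
Total: 714 days.
714 is a multiple of 7, so July 2, 1833 falls on the same weekday: Tuesday.

Tuesday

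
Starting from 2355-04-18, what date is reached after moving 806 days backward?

2353-02-01

Count 806 days before April 18, 2355:
February 2353: 28 − 1 = 27 days remain (2353 is not a leap year, so February has 28 days).
Then 25 full months totalling 761 days.
April 1–18, 2355: 18 days.
Total: 27 + 761 + 18 = 806 days.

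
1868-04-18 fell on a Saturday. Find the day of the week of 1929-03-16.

Saturday

From April 18, 1868 to April 18, 1928: 60 years, of which 14 contain a Feb 29 — 46×365 + 14×366 = 21914 days.
(1900 is not a leap year (divisible by 100 but not 400).)
April 1928: 30 − 18 = 12 days remain.
Then 10 full months totalling 304 days.
March 1–16, 1929: 16 days.
Residual: 332 days.
Total: 22246 days.
22246 is a multiple of 7, so 1929-03-16 falls on the same weekday: Saturday.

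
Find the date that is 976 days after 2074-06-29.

2077-03-01

Count 976 days after June 29, 2074:
Day-of-year of June 29, 2074: 180.
Day-of-year of March 1, 2077: 60.
2074 has 365 days, so 365 − 180 = 185 days remain in 2074.
Full years: 2075: 365; 2076: 366. Sum = 731.
Total: 185 + 731 + 60 = 976 days.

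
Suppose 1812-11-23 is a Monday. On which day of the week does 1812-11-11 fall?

Count forward from the earlier date (November 11, 1812) to the later (November 23, 1812):
Within November 1812: 23 − 11 = 12 days.
12 mod 7 = 5, so 5 days before Monday is Wednesday.

Wednesday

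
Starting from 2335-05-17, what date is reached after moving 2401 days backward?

2328-10-19

Count 2401 days before May 17, 2335:
October 19, 2328 → October 19, 2329: 365 days.
October 19, 2329 → October 19, 2330: 365 days.
October 19, 2330 → October 19, 2331: 365 days.
October 19, 2331 → October 19, 2332: 366 days (2332 is a leap year).
October 19, 2332 → October 19, 2333: 365 days.
October 19, 2333 → October 19, 2334: 365 days.
October 2334: 31 − 19 = 12 days remain.
Then November (30), December (31), January (31), February 2335 (28), March (31), April (30): 30 + 31 + 31 + 28 + 31 + 30 = 181 days.
May 1–17, 2335: 17 days.
Residual: 210 days.
Total: 2401 days.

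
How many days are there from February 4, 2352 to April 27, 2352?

February 2352: 29 − 4 = 25 days remain (2352 is a leap year, so February has 29 days).
Then March (31): 31 days.
April 1–27, 2352: 27 days.
Total: 25 + 31 + 27 = 83 days.

83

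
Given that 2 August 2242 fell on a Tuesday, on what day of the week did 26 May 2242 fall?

Thursday

Count forward from the earlier date (May 26, 2242) to the later (August 2, 2242):
May 2242: 31 − 26 = 5 days remain.
Then June (30), July (31): 30 + 31 = 61 days.
August 1–2, 2242: 2 days.
Total: 5 + 61 + 2 = 68 days.
68 mod 7 = 5, so 5 days before Tuesday is Thursday.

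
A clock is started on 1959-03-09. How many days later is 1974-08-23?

5646

Day-of-year of March 9, 1959: 68.
Day-of-year of August 23, 1974: 235.
1959 has 365 days, so 365 − 68 = 297 days remain in 1959.
Full years 1960–1973: 10 common + 4 leap = 10×365 + 4×366 = 5114 days.
Total: 297 + 5114 + 235 = 5646 days.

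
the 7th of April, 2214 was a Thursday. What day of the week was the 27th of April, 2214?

Wednesday

Within April 2214: 27 − 7 = 20 days.
20 mod 7 = 6, so 6 days after Thursday is Wednesday.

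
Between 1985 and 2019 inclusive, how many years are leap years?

Years divisible by 4 in [1985, 2019]: 1988, 1992, 1996, 2000, 2004, 2008, 2012, 2016.
2000 is divisible by 400, so still leap.
No century exceptions apply. Count: 8.

8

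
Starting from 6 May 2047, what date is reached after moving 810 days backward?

15 February 2045

Count 810 days before May 6, 2047:
Day-of-year of February 15, 2045: 46.
Day-of-year of May 6, 2047: 126.
2045 has 365 days, so 365 − 46 = 319 days remain in 2045.
Full years: 2046: 365. Sum = 365.
Total: 319 + 365 + 126 = 810 days.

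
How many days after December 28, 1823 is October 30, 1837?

Day-of-year of December 28, 1823: 362.
Day-of-year of October 30, 1837: 303.
1823 has 365 days, so 365 − 362 = 3 days remain in 1823.
Full years 1824–1836: 9 common + 4 leap = 9×365 + 4×366 = 4749 days.
Total: 3 + 4749 + 303 = 5055 days.

5055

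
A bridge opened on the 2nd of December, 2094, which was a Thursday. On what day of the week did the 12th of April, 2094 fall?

Monday

Count forward from the earlier date (April 12, 2094) to the later (December 2, 2094):
April 2094: 30 − 12 = 18 days remain.
Then May (31), June (30), July (31), August (31), September (30), October (31), November (30): 31 + 30 + 31 + 31 + 30 + 31 + 30 = 214 days.
December 1–2, 2094: 2 days.
Total: 18 + 214 + 2 = 234 days.
234 mod 7 = 3, so 3 days before Thursday is Monday.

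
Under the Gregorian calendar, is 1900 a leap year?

1900 is not a leap year (divisible by 100 but not 400).

No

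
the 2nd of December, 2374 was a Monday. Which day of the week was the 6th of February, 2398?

Day-of-year of December 2, 2374: 336.
Day-of-year of February 6, 2398: 37.
2374 has 365 days, so 365 − 336 = 29 days remain in 2374.
Full years 2375–2397: 17 common + 6 leap = 17×365 + 6×366 = 8401 days.
Total: 29 + 8401 + 37 = 8467 days.
8467 mod 7 = 4, so 4 days after Monday is Friday.

Friday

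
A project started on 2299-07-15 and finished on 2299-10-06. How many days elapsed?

July 2299: 31 − 15 = 16 days remain.
Then August (31), September (30): 31 + 30 = 61 days.
October 1–6, 2299: 6 days.
Total: 16 + 61 + 6 = 83 days.

83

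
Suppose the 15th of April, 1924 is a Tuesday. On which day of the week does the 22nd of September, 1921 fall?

Thursday

Count forward from the earlier date (September 22, 1921) to the later (April 15, 1924):
Day-of-year of September 22, 1921: 265.
Day-of-year of April 15, 1924: 106.
1921 has 365 days, so 365 − 265 = 100 days remain in 1921.
Full years: 1922: 365; 1923: 365. Sum = 730.
Total: 100 + 730 + 106 = 936 days.
936 mod 7 = 5, so 5 days before Tuesday is Thursday.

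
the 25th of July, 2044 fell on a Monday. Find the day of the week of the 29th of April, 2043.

Wednesday

Count forward from the earlier date (April 29, 2043) to the later (July 25, 2044):
April 2043: 30 − 29 = 1 day remains.
Then 14 full months totalling 427 days.
July 1–25, 2044: 25 days.
Total: 1 + 427 + 25 = 453 days.
453 mod 7 = 5, so 5 days before Monday is Wednesday.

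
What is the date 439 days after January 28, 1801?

April 12, 1802

Count 439 days after January 28, 1801:
Day-of-year of January 28, 1801: 28.
Day-of-year of April 12, 1802: 102.
1801 has 365 days, so 365 − 28 = 337 days remain in 1801.
Total: 337 + 102 = 439 days.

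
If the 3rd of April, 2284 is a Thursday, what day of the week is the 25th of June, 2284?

Wednesday

April 2284: 30 − 3 = 27 days remain.
Then May (31): 31 days.
June 1–25, 2284: 25 days.
Total: 27 + 31 + 25 = 83 days.
83 mod 7 = 6, so 6 days after Thursday is Wednesday.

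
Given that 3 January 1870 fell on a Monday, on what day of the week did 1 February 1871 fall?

January 1870: 31 − 3 = 28 days remain.
Then 12 full months totalling 365 days.
February 1, 1871: 1 day (1871 is not a leap year).
Total: 28 + 365 + 1 = 394 days.
394 mod 7 = 2, so 2 days after Monday is Wednesday.

Wednesday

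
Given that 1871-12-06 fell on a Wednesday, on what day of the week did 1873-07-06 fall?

Day-of-year of December 6, 1871: 340.
Day-of-year of July 6, 1873: 187.
1871 has 365 days, so 365 − 340 = 25 days remain in 1871.
Full years: 1872: 366. Sum = 366.
Total: 25 + 366 + 187 = 578 days.
578 mod 7 = 4, so 4 days after Wednesday is Sunday.

Sunday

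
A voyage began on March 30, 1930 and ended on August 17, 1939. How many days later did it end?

From March 30, 1930 to March 30, 1939: 9 years, of which 2 contain a Feb 29 — 7×365 + 2×366 = 3287 days.
March 1939: 31 − 30 = 1 day remains.
Then April (30), May (31), June (30), July (31): 30 + 31 + 30 + 31 = 122 days.
August 1–17, 1939: 17 days.
Residual: 140 days.
Total: 3427 days.

3427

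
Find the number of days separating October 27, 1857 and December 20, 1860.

1150

Day-of-year of October 27, 1857: 300.
Day-of-year of December 20, 1860: 355.
1857 has 365 days, so 365 − 300 = 65 days remain in 1857.
Full years: 1858: 365; 1859: 365. Sum = 730.
Total: 65 + 730 + 355 = 1150 days.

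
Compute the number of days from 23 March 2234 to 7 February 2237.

Day-of-year of March 23, 2234: 82.
Day-of-year of February 7, 2237: 38.
2234 has 365 days, so 365 − 82 = 283 days remain in 2234.
Full years: 2235: 365; 2236: 366. Sum = 731.
Total: 283 + 731 + 38 = 1052 days.

1052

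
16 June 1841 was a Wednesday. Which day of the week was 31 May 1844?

June 16, 1841 → June 16, 1842: 365 days.
June 16, 1842 → June 16, 1843: 365 days.
June 1843: 30 − 16 = 14 days remain.
Then 10 full months totalling 305 days.
May 1–31, 1844: 31 days.
Residual: 350 days.
Total: 1080 days.
1080 mod 7 = 2, so 2 days after Wednesday is Friday.

Friday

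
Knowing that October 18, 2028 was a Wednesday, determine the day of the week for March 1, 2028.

Count forward from the earlier date (March 1, 2028) to the later (October 18, 2028):
March 2028: 31 − 1 = 30 days remain.
Then April (30), May (31), June (30), July (31), August (31), September (30): 30 + 31 + 30 + 31 + 31 + 30 = 183 days.
October 1–18, 2028: 18 days.
Total: 30 + 183 + 18 = 231 days.
231 is a multiple of 7, so March 1, 2028 falls on the same weekday: Wednesday.

Wednesday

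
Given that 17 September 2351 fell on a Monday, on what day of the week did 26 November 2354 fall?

September 17, 2351 → September 17, 2352: 366 days (2352 is a leap year).
September 17, 2352 → September 17, 2353: 365 days.
September 17, 2353 → September 17, 2354: 365 days.
September 2354: 30 − 17 = 13 days remain.
Then October (31): 31 days.
November 1–26, 2354: 26 days.
Residual: 70 days.
Total: 1166 days.
1166 mod 7 = 4, so 4 days after Monday is Friday.

Friday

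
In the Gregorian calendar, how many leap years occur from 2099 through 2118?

Years divisible by 4 in [2099, 2118]: 2100, 2104, 2108, 2112, 2116.
Of these, 2100 is divisible by 100 but not 400, so not leap.
Leap years: 5 − 1 = 4.

4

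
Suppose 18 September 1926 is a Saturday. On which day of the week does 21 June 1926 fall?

Count forward from the earlier date (June 21, 1926) to the later (September 18, 1926):
June 1926: 30 − 21 = 9 days remain.
Then July (31), August (31): 31 + 31 = 62 days.
September 1–18, 1926: 18 days.
Total: 9 + 62 + 18 = 89 days.
89 mod 7 = 5, so 5 days before Saturday is Monday.

Monday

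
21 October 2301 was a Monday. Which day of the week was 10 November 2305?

Day-of-year of October 21, 2301: 294.
Day-of-year of November 10, 2305: 314.
2301 has 365 days, so 365 − 294 = 71 days remain in 2301.
Full years: 2302: 365; 2303: 365; 2304: 366. Sum = 1096.
Total: 71 + 1096 + 314 = 1481 days.
1481 mod 7 = 4, so 4 days after Monday is Friday.

Friday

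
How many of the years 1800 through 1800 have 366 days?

Years divisible by 4 in [1800, 1800]: 1800.
Of these, 1800 is divisible by 100 but not 400, so not leap.
Leap years: 1 − 1 = 0.

0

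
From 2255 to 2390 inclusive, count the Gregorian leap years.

Years divisible by 4: 2256, 2260, …, 2388 — 34 in all.
Of these, 2300 is divisible by 100 but not 400, so not leap.
Leap years: 34 − 1 = 33.

33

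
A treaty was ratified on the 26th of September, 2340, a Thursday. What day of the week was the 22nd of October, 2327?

Count forward from the earlier date (October 22, 2327) to the later (September 26, 2340):
Day-of-year of October 22, 2327: 295.
Day-of-year of September 26, 2340: 270.
2327 has 365 days, so 365 − 295 = 70 days remain in 2327.
Full years 2328–2339: 9 common + 3 leap = 9×365 + 3×366 = 4383 days.
Total: 70 + 4383 + 270 = 4723 days.
4723 mod 7 = 5, so 5 days before Thursday is Saturday.

Saturday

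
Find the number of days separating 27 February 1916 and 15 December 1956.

14902

From February 27, 1916 to February 27, 1956: 40 years, of which 10 contain a Feb 29 — 30×365 + 10×366 = 14610 days.
February 1956: 29 − 27 = 2 days remain (1956 is a leap year, so February has 29 days).
Then 9 full months totalling 275 days.
December 1–15, 1956: 15 days.
Residual: 292 days.
Total: 14902 days.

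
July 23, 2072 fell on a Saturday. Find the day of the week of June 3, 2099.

Day-of-year of July 23, 2072: 205.
Day-of-year of June 3, 2099: 154.
2072 has 366 days, so 366 − 205 = 161 days remain in 2072.
Full years 2073–2098: 20 common + 6 leap = 20×365 + 6×366 = 9496 days.
Total: 161 + 9496 + 154 = 9811 days.
9811 mod 7 = 4, so 4 days after Saturday is Wednesday.

Wednesday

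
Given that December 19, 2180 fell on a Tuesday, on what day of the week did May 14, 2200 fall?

From December 19, 2180 to December 19, 2199: 19 years, of which 4 contain a Feb 29 — 15×365 + 4×366 = 6939 days.
December 2199: 31 − 19 = 12 days remain.
Then January (31), February 2200 (28), March (31), April (30): 31 + 28 + 31 + 30 = 120 days.
May 1–14, 2200: 14 days.
Residual: 146 days.
Total: 7085 days.
7085 mod 7 = 1, so 1 day after Tuesday is Wednesday.

Wednesday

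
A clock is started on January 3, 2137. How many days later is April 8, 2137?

January 2137: 31 − 3 = 28 days remain.
Then February 2137 (28), March (31): 28 + 31 = 59 days.
April 1–8, 2137: 8 days.
Total: 28 + 59 + 8 = 95 days.

95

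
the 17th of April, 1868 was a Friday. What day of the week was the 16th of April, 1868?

Count forward from the earlier date (April 16, 1868) to the later (April 17, 1868):
Within April 1868: 17 − 16 = 1 day.
1 mod 7 = 1, so 1 day before Friday is Thursday.

Thursday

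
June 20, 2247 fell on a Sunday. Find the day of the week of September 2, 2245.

Count forward from the earlier date (September 2, 2245) to the later (June 20, 2247):
September 2, 2245 → September 2, 2246: 365 days.
September 2246: 30 − 2 = 28 days remain.
Then October (31), November (30), December (31), January (31), February 2247 (28), March (31), April (30), May (31): 31 + 30 + 31 + 31 + 28 + 31 + 30 + 31 = 243 days.
June 1–20, 2247: 20 days.
Residual: 291 days.
Total: 656 days.
656 mod 7 = 5, so 5 days before Sunday is Tuesday.

Tuesday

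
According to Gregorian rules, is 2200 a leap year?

2200 is not a leap year (divisible by 100 but not 400).

No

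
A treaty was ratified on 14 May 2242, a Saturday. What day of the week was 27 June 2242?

May 2242: 31 − 14 = 17 days remain.
June 1–27, 2242: 27 days.
Total: 17 + 27 = 44 days.
44 mod 7 = 2, so 2 days after Saturday is Monday.

Monday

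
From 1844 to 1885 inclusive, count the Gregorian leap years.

Years divisible by 4 in [1844, 1885]: 1844, 1848, 1852, 1856, 1860, 1864, 1868, 1872, 1876, 1880, 1884.
No century exceptions apply. Count: 11.

11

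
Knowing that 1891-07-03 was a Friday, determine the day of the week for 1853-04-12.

Tuesday

Count forward from the earlier date (April 12, 1853) to the later (July 3, 1891):
Day-of-year of April 12, 1853: 102.
Day-of-year of July 3, 1891: 184.
1853 has 365 days, so 365 − 102 = 263 days remain in 1853.
Full years 1854–1890: 28 common + 9 leap = 28×365 + 9×366 = 13514 days.
Total: 263 + 13514 + 184 = 13961 days.
13961 mod 7 = 3, so 3 days before Friday is Tuesday.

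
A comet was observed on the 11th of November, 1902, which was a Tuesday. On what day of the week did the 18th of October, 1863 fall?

Sunday

Count forward from the earlier date (October 18, 1863) to the later (November 11, 1902):
Day-of-year of October 18, 1863: 291.
Day-of-year of November 11, 1902: 315.
1863 has 365 days, so 365 − 291 = 74 days remain in 1863.
Full years 1864–1901: 29 common + 9 leap = 29×365 + 9×366 = 13879 days.
Total: 74 + 13879 + 315 = 14268 days.
14268 mod 7 = 2, so 2 days before Tuesday is Sunday.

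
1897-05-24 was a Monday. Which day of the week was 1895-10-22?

Tuesday

Count forward from the earlier date (October 22, 1895) to the later (May 24, 1897):
Day-of-year of October 22, 1895: 295.
Day-of-year of May 24, 1897: 144.
1895 has 365 days, so 365 − 295 = 70 days remain in 1895.
Full years: 1896: 366. Sum = 366.
Total: 70 + 366 + 144 = 580 days.
580 mod 7 = 6, so 6 days before Monday is Tuesday.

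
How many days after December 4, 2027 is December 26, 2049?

8058

Day-of-year of December 4, 2027: 338.
Day-of-year of December 26, 2049: 360.
2027 has 365 days, so 365 − 338 = 27 days remain in 2027.
Full years 2028–2048: 15 common + 6 leap = 15×365 + 6×366 = 7671 days.
Total: 27 + 7671 + 360 = 8058 days.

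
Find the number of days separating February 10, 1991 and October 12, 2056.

From February 10, 1991 to February 10, 2056: 65 years, of which 16 contain a Feb 29 — 49×365 + 16×366 = 23741 days.
(2000 is a leap year (divisible by 400).)
February 2056: 29 − 10 = 19 days remain (2056 is a leap year, so February has 29 days).
Then March (31), April (30), May (31), June (30), July (31), August (31), September (30): 31 + 30 + 31 + 30 + 31 + 31 + 30 = 214 days.
October 1–12, 2056: 12 days.
Residual: 245 days.
Total: 23986 days.

23986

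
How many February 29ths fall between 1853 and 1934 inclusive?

19

Years divisible by 4: 1856, 1860, …, 1932 — 20 in all.
Of these, 1900 is divisible by 100 but not 400, so not leap.
Leap years: 20 − 1 = 19.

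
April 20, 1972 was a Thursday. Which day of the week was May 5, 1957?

Sunday

Count forward from the earlier date (May 5, 1957) to the later (April 20, 1972):
From May 5, 1957 to May 5, 1971: 14 years, of which 3 contain a Feb 29 — 11×365 + 3×366 = 5113 days.
May 1971: 31 − 5 = 26 days remain.
Then 10 full months totalling 305 days.
April 1–20, 1972: 20 days.
Residual: 351 days.
Total: 5464 days.
5464 mod 7 = 4, so 4 days before Thursday is Sunday.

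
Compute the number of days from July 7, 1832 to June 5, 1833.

July 1832: 31 − 7 = 24 days remain.
Then 10 full months totalling 304 days.
June 1–5, 1833: 5 days.
Total: 24 + 304 + 5 = 333 days.

333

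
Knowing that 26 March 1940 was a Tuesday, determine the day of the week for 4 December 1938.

Count forward from the earlier date (December 4, 1938) to the later (March 26, 1940):
December 1938: 31 − 4 = 27 days remain.
Then 14 full months totalling 425 days.
March 1–26, 1940: 26 days.
Total: 27 + 425 + 26 = 478 days.
478 mod 7 = 2, so 2 days before Tuesday is Sunday.

Sunday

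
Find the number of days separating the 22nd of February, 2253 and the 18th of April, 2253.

February 2253: 28 − 22 = 6 days remain (2253 is not a leap year, so February has 28 days).
Then March (31): 31 days.
April 1–18, 2253: 18 days.
Total: 6 + 31 + 18 = 55 days.

55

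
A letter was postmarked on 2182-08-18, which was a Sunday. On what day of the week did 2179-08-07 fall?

Saturday

Count forward from the earlier date (August 7, 2179) to the later (August 18, 2182):
Day-of-year of August 7, 2179: 219.
Day-of-year of August 18, 2182: 230.
2179 has 365 days, so 365 − 219 = 146 days remain in 2179.
Full years: 2180: 366; 2181: 365. Sum = 731.
Total: 146 + 731 + 230 = 1107 days.
1107 mod 7 = 1, so 1 day before Sunday is Saturday.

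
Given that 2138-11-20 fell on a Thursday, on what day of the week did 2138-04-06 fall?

Sunday

Count forward from the earlier date (April 6, 2138) to the later (November 20, 2138):
April 2138: 30 − 6 = 24 days remain.
Then May (31), June (30), July (31), August (31), September (30), October (31): 31 + 30 + 31 + 31 + 30 + 31 = 184 days.
November 1–20, 2138: 20 days.
Total: 24 + 184 + 20 = 228 days.
228 mod 7 = 4, so 4 days before Thursday is Sunday.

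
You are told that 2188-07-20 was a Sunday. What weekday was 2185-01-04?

Count forward from the earlier date (January 4, 2185) to the later (July 20, 2188):
January 4, 2185 → January 4, 2186: 365 days.
January 4, 2186 → January 4, 2187: 365 days.
January 4, 2187 → January 4, 2188: 365 days.
January 2188: 31 − 4 = 27 days remain.
Then February 2188 (29), March (31), April (30), May (31), June (30): 29 + 31 + 30 + 31 + 30 = 151 days.
July 1–20, 2188: 20 days.
Residual: 198 days.
Total: 1293 days.
1293 mod 7 = 5, so 5 days before Sunday is Tuesday.

Tuesday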